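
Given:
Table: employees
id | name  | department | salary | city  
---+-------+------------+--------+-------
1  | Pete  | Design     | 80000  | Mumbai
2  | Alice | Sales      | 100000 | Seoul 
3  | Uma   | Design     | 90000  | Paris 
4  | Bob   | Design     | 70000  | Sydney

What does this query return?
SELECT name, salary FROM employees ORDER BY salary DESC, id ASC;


Sorting by salary DESC, then id ASC for ties

4 rows:
Alice, 100000
Uma, 90000
Pete, 80000
Bob, 70000


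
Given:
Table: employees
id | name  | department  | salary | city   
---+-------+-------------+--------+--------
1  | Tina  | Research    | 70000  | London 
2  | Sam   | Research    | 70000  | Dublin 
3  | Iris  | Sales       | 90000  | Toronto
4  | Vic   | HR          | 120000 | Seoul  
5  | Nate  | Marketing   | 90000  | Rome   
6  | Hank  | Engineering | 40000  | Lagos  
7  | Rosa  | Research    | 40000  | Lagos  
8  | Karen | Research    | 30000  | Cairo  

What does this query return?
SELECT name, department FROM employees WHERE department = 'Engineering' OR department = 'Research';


Filtering: department = 'Engineering' OR 'Research'
Matching: 5 rows

5 rows:
Tina, Research
Sam, Research
Hank, Engineering
Rosa, Research
Karen, Research


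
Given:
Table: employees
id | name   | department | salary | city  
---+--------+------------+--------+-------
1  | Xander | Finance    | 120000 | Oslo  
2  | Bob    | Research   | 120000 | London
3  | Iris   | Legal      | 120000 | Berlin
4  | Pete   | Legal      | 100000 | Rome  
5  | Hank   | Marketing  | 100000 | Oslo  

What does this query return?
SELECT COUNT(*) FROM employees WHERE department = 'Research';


Counting rows where department = 'Research'
  Bob -> MATCH


1


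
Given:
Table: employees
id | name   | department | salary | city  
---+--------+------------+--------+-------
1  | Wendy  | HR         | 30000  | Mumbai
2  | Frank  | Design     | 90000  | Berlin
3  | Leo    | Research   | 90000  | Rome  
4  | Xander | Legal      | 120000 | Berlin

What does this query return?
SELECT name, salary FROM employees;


Projecting columns: name, salary

4 rows:
Wendy, 30000
Frank, 90000
Leo, 90000
Xander, 120000


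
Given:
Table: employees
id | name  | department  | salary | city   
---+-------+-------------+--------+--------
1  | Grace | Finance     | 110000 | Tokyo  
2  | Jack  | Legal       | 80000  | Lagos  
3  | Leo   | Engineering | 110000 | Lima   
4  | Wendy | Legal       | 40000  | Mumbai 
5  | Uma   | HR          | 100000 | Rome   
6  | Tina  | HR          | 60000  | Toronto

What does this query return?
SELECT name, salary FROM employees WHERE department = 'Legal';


Filtering: department = 'Legal'
Matching rows: 2

2 rows:
Jack, 80000
Wendy, 40000


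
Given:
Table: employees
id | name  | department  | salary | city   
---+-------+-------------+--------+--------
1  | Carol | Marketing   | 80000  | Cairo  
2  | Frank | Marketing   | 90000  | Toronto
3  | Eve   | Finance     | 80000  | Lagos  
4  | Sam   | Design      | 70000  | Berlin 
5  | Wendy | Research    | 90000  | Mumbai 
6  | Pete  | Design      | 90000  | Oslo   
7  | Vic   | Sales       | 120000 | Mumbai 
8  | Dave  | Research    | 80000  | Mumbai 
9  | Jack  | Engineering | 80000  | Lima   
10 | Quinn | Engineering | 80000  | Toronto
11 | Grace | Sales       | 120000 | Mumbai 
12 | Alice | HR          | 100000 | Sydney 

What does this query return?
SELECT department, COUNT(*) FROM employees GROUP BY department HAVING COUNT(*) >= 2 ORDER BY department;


Groups with count >= 2:
  Design: 2 -> PASS
  Engineering: 2 -> PASS
  Marketing: 2 -> PASS
  Research: 2 -> PASS
  Sales: 2 -> PASS
  Finance: 1 -> filtered out
  HR: 1 -> filtered out


5 groups:
Design, 2
Engineering, 2
Marketing, 2
Research, 2
Sales, 2


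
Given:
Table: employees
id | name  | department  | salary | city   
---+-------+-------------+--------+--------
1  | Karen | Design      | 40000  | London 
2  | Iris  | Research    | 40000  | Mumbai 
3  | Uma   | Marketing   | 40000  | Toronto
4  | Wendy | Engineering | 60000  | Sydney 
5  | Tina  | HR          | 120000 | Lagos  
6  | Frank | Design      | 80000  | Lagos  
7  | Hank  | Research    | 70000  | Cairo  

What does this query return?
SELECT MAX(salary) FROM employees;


Salaries: 40000, 40000, 40000, 60000, 120000, 80000, 70000
MAX = 120000

120000


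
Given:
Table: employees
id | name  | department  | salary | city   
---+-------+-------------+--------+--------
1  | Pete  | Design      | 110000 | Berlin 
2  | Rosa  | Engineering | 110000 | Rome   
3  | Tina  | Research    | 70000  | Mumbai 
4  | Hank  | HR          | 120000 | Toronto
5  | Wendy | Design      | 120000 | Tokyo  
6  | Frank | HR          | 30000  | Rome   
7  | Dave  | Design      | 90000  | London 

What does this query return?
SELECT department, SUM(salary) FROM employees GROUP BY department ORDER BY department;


Summing salary within each department:
  Design: 110000 + 120000 + 90000 = 320000
  Engineering: 110000 = 110000
  HR: 120000 + 30000 = 150000
  Research: 70000 = 70000


4 groups:
Design, 320000
Engineering, 110000
HR, 150000
Research, 70000


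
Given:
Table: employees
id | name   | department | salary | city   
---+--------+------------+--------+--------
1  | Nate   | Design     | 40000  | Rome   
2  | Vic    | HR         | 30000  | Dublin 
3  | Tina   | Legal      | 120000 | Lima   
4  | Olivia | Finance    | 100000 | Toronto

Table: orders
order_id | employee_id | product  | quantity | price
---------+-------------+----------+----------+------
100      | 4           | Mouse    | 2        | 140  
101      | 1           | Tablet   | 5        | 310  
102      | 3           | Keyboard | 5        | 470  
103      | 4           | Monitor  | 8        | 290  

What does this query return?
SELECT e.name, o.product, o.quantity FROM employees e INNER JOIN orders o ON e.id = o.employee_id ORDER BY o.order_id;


Joining employees.id = orders.employee_id:
  employee Olivia (id=4) -> order Mouse
  employee Nate (id=1) -> order Tablet
  employee Tina (id=3) -> order Keyboard
  employee Olivia (id=4) -> order Monitor


4 rows:
Olivia, Mouse, 2
Nate, Tablet, 5
Tina, Keyboard, 5
Olivia, Monitor, 8


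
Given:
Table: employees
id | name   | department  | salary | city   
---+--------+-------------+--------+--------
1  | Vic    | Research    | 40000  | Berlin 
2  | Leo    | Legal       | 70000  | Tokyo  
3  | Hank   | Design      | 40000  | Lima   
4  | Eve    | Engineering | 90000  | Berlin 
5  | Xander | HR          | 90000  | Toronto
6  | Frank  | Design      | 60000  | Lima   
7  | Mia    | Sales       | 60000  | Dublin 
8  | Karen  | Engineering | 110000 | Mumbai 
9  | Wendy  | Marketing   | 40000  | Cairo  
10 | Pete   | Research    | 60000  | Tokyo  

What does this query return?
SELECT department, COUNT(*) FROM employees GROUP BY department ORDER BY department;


Assigning each row to its department group:
  Vic -> Research
  Leo -> Legal
  Hank -> Design
  Eve -> Engineering
  Xander -> HR
  Frank -> Design
  Mia -> Sales
  Karen -> Engineering
  Wendy -> Marketing
  Pete -> Research


7 groups:
Design, 2
Engineering, 2
HR, 1
Legal, 1
Marketing, 1
Research, 2
Sales, 1


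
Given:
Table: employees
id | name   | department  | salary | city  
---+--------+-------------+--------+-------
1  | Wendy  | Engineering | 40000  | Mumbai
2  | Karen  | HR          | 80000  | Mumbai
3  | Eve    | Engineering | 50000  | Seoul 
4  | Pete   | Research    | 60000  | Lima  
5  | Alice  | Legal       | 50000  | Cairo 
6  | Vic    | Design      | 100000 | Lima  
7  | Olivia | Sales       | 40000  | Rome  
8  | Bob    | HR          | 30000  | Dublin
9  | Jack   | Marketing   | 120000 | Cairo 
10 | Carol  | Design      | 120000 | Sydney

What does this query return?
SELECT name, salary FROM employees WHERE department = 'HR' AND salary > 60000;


Filtering: department = 'HR' AND salary > 60000
Matching: 1 rows

1 rows:
Karen, 80000


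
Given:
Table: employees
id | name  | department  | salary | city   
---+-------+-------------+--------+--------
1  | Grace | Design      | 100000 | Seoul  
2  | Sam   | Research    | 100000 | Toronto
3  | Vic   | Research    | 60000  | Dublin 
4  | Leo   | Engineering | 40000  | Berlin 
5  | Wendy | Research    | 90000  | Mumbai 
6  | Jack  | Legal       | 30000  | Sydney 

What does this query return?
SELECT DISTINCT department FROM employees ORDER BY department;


All 'department' values (row order): Design, Research, Research, Engineering, Research, Legal
Removing duplicates leaves 4 unique value(s).

4 values:
Design
Engineering
Legal
Research


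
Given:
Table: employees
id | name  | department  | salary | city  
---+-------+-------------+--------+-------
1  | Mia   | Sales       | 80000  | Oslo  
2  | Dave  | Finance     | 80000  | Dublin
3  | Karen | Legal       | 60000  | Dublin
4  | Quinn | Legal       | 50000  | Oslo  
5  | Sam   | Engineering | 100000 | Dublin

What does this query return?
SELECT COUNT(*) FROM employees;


COUNT(*) counts all rows

5


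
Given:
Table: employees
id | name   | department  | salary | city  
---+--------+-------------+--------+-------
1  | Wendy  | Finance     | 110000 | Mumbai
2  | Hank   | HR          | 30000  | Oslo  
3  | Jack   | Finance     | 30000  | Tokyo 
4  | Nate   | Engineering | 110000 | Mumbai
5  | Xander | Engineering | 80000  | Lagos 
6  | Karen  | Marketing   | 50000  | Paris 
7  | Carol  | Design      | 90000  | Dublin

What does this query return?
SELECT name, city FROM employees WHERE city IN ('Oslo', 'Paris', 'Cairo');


Filtering: city IN ('Oslo', 'Paris', 'Cairo')
Matching: 2 rows

2 rows:
Hank, Oslo
Karen, Paris


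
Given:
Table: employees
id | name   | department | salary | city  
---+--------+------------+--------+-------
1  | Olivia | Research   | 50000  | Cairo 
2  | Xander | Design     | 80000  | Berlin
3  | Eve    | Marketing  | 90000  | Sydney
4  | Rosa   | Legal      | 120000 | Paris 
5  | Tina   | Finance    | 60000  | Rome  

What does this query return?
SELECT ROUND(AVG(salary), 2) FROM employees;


SUM(salary) = 400000
COUNT = 5
ROUND(AVG, 2) = ROUND(400000 / 5, 2) = 80000.0

80000.0


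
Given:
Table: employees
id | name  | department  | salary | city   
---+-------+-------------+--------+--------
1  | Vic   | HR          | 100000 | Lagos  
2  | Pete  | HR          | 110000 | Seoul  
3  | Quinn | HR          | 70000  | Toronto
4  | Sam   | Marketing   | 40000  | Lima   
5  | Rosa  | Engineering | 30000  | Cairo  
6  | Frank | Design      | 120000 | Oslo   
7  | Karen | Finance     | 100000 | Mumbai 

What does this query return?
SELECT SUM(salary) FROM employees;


SUM(salary) = 100000 + 110000 + 70000 + 40000 + 30000 + 120000 + 100000 = 570000

570000


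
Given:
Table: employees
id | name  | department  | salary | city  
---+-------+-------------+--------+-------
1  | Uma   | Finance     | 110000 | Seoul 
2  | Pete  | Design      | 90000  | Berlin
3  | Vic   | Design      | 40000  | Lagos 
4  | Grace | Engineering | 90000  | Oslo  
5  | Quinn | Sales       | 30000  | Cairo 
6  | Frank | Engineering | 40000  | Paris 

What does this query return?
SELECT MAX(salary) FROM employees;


Salaries: 110000, 90000, 40000, 90000, 30000, 40000
MAX = 110000

110000


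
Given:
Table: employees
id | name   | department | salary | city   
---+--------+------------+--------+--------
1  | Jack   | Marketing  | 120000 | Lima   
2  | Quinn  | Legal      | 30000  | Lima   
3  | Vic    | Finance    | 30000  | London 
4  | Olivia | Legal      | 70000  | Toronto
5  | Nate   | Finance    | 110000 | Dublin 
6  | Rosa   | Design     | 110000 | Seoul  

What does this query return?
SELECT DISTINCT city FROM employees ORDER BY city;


All 'city' values (row order): Lima, Lima, London, Toronto, Dublin, Seoul
Removing duplicates leaves 5 unique value(s).

5 values:
Dublin
Lima
London
Seoul
Toronto


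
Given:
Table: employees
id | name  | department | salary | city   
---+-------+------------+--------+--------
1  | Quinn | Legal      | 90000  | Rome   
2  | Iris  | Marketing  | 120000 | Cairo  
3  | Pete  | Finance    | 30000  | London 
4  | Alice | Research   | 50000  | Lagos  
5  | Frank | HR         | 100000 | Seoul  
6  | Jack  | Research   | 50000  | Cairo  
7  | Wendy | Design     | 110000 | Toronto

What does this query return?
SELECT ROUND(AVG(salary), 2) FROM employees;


SUM(salary) = 550000
COUNT = 7
ROUND(AVG, 2) = ROUND(550000 / 7, 2) = 78571.43

78571.43


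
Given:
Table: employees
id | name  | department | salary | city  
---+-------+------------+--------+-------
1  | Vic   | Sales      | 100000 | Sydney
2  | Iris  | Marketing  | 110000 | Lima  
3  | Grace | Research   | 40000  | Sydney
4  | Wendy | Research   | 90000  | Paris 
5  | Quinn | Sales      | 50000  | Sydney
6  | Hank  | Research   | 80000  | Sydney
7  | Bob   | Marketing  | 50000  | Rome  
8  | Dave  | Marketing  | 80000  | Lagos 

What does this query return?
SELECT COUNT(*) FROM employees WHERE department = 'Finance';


Counting rows where department = 'Finance'


0


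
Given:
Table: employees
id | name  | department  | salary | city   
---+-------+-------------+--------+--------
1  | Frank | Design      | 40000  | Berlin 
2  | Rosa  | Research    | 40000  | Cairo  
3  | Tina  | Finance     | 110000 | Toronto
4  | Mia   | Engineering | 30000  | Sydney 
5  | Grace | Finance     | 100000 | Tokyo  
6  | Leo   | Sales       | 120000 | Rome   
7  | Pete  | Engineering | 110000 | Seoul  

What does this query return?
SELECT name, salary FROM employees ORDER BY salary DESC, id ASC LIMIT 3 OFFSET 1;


Sort by salary DESC (id ASC tiebreak), then skip 1 and take 3
Rows 2 through 4

3 rows:
Tina, 110000
Pete, 110000
Grace, 100000


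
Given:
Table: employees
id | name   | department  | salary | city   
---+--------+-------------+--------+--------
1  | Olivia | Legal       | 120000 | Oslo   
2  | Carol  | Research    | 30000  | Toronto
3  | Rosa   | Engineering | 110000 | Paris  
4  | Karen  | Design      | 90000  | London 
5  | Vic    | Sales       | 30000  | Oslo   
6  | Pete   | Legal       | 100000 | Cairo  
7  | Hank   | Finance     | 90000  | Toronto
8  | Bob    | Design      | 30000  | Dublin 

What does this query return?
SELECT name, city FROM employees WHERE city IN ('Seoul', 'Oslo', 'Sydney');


Filtering: city IN ('Seoul', 'Oslo', 'Sydney')
Matching: 2 rows

2 rows:
Olivia, Oslo
Vic, Oslo


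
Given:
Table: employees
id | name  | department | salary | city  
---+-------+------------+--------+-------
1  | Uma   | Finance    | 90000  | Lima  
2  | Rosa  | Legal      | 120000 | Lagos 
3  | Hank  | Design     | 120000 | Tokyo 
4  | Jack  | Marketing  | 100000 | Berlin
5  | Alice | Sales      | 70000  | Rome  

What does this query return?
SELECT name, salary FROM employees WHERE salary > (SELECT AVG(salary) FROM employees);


Subquery: AVG(salary) = 100000.0
Filtering: salary > 100000.0
  Rosa (120000) -> MATCH
  Hank (120000) -> MATCH


2 rows:
Rosa, 120000
Hank, 120000


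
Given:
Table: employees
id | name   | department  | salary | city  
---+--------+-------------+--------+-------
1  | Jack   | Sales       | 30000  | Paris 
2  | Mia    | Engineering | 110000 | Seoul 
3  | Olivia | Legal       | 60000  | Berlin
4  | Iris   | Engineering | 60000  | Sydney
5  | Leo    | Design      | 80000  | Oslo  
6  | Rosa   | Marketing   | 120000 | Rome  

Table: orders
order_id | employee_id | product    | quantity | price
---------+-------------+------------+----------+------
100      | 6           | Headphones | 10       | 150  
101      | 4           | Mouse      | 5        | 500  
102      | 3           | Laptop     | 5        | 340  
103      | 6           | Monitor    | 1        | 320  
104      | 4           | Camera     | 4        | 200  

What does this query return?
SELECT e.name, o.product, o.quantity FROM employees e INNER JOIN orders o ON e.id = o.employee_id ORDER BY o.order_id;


Joining employees.id = orders.employee_id:
  employee Rosa (id=6) -> order Headphones
  employee Iris (id=4) -> order Mouse
  employee Olivia (id=3) -> order Laptop
  employee Rosa (id=6) -> order Monitor
  employee Iris (id=4) -> order Camera


5 rows:
Rosa, Headphones, 10
Iris, Mouse, 5
Olivia, Laptop, 5
Rosa, Monitor, 1
Iris, Camera, 4


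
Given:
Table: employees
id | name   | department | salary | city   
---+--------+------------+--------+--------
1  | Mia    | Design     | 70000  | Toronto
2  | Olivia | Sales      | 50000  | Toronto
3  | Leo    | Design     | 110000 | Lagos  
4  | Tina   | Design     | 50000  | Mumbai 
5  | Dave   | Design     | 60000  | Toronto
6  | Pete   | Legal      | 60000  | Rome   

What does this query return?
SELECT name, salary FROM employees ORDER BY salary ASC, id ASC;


Sorting by salary ASC, then id ASC for ties

6 rows:
Olivia, 50000
Tina, 50000
Dave, 60000
Pete, 60000
Mia, 70000
Leo, 110000


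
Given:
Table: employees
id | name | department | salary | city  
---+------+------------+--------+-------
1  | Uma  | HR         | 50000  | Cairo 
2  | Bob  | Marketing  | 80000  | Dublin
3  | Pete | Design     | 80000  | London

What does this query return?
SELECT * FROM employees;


SELECT * returns all 3 rows with all columns

3 rows:
1, Uma, HR, 50000, Cairo
2, Bob, Marketing, 80000, Dublin
3, Pete, Design, 80000, London


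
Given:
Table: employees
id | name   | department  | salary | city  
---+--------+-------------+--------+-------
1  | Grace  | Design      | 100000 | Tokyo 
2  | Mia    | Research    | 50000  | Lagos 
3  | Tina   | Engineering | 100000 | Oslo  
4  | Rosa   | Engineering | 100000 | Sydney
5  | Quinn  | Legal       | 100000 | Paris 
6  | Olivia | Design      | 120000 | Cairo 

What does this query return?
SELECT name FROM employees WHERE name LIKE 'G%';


LIKE 'G%' matches names starting with 'G'
Matching: 1

1 rows:
Grace


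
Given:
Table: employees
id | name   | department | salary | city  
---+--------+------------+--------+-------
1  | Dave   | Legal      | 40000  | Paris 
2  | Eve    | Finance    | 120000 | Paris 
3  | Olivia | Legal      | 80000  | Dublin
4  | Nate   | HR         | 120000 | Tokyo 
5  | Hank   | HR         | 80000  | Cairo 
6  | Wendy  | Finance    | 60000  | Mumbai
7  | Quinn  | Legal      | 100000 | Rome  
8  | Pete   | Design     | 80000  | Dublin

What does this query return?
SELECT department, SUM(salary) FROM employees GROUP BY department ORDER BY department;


Summing salary within each department:
  Design: 80000 = 80000
  Finance: 120000 + 60000 = 180000
  HR: 120000 + 80000 = 200000
  Legal: 40000 + 80000 + 100000 = 220000


4 groups:
Design, 80000
Finance, 180000
HR, 200000
Legal, 220000


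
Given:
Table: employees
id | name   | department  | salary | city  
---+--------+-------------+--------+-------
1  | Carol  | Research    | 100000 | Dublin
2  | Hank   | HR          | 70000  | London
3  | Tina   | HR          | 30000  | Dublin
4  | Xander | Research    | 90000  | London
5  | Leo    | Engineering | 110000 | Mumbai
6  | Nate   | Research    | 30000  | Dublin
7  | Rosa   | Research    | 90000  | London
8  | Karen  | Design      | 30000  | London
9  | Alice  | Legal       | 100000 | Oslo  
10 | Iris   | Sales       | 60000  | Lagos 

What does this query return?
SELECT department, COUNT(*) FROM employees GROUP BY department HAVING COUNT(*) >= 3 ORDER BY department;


Groups with count >= 3:
  Research: 4 -> PASS
  Design: 1 -> filtered out
  Engineering: 1 -> filtered out
  HR: 2 -> filtered out
  Legal: 1 -> filtered out
  Sales: 1 -> filtered out


1 groups:
Research, 4


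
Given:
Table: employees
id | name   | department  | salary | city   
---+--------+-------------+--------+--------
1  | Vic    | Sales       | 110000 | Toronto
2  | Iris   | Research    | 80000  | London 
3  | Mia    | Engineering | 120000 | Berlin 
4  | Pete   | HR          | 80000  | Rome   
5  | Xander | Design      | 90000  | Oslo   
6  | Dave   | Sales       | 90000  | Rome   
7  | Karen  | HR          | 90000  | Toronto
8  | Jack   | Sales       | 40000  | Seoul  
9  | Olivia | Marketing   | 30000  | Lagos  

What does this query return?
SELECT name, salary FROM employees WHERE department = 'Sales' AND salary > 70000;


Filtering: department = 'Sales' AND salary > 70000
Matching: 2 rows

2 rows:
Vic, 110000
Dave, 90000


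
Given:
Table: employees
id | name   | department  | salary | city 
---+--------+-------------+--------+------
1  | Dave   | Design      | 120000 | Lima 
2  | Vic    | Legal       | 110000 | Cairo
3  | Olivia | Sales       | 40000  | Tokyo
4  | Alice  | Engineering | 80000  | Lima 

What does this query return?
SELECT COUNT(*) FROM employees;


COUNT(*) counts all rows

4


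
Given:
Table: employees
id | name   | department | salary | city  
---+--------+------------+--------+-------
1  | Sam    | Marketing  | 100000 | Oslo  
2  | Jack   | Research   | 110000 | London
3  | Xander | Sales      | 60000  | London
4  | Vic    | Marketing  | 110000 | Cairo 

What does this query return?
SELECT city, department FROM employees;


Projecting columns: city, department

4 rows:
Oslo, Marketing
London, Research
London, Sales
Cairo, Marketing


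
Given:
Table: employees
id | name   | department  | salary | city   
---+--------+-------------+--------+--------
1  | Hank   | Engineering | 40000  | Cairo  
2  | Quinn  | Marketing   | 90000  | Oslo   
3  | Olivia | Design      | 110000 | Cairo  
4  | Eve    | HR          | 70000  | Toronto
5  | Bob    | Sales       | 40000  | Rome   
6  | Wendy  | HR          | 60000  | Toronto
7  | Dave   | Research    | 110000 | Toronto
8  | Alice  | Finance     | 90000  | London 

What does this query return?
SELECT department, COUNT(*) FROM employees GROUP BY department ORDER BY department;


Assigning each row to its department group:
  Hank -> Engineering
  Quinn -> Marketing
  Olivia -> Design
  Eve -> HR
  Bob -> Sales
  Wendy -> HR
  Dave -> Research
  Alice -> Finance


7 groups:
Design, 1
Engineering, 1
Finance, 1
HR, 2
Marketing, 1
Research, 1
Sales, 1


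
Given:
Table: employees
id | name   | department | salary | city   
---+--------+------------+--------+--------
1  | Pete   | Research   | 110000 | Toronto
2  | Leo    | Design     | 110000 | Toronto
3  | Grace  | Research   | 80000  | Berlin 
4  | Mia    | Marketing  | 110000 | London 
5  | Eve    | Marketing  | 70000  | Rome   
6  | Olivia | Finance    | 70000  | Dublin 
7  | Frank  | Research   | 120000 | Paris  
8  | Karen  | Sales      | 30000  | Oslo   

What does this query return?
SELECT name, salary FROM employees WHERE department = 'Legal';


Filtering: department = 'Legal'
Matching rows: 0

Empty result set (0 rows)


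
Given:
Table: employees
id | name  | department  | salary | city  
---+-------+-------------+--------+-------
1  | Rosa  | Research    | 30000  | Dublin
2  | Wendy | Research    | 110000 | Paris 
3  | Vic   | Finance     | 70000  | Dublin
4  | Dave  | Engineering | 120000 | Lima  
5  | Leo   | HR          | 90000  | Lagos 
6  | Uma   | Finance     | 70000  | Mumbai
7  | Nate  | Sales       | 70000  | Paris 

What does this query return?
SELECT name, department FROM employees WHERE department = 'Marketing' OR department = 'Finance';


Filtering: department = 'Marketing' OR 'Finance'
Matching: 2 rows

2 rows:
Vic, Finance
Uma, Finance


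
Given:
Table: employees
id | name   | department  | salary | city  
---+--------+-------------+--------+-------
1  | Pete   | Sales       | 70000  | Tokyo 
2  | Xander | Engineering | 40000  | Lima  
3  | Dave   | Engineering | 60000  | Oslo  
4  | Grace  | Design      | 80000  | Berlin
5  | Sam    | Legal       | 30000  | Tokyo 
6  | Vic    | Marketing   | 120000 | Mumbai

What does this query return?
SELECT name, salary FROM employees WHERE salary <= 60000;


Filtering: salary <= 60000
Matching: 3 rows

3 rows:
Xander, 40000
Dave, 60000
Sam, 30000


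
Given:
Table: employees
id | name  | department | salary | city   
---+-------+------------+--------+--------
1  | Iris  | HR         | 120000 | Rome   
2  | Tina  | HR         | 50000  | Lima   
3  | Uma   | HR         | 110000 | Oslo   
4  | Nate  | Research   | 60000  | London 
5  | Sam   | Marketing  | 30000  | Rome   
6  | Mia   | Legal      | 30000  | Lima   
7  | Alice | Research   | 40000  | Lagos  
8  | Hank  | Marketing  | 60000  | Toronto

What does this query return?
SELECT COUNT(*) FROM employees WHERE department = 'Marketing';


Counting rows where department = 'Marketing'
  Sam -> MATCH
  Hank -> MATCH


2


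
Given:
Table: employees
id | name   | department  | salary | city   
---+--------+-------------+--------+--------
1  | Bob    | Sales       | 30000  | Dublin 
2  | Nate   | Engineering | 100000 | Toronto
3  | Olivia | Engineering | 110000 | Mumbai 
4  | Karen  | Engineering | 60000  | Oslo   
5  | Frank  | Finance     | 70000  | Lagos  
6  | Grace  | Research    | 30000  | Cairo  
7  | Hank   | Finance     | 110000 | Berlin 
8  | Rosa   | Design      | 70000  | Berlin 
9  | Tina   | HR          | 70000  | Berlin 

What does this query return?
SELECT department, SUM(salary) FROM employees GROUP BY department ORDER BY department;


Summing salary within each department:
  Design: 70000 = 70000
  Engineering: 100000 + 110000 + 60000 = 270000
  Finance: 70000 + 110000 = 180000
  HR: 70000 = 70000
  Research: 30000 = 30000
  Sales: 30000 = 30000


6 groups:
Design, 70000
Engineering, 270000
Finance, 180000
HR, 70000
Research, 30000
Sales, 30000


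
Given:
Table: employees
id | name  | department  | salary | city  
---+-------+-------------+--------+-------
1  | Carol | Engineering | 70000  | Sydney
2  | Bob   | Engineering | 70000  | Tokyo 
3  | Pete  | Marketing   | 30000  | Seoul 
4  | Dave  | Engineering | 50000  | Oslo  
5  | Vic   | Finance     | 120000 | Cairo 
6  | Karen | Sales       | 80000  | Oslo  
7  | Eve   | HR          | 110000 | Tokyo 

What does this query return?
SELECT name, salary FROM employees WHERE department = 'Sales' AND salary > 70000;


Filtering: department = 'Sales' AND salary > 70000
Matching: 1 rows

1 rows:
Karen, 80000


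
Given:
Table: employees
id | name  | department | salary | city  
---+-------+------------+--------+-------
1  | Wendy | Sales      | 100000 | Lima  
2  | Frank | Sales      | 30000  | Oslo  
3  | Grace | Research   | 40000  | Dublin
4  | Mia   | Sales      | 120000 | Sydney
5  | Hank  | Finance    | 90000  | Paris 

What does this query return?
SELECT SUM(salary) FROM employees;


SUM(salary) = 100000 + 30000 + 40000 + 120000 + 90000 = 380000

380000


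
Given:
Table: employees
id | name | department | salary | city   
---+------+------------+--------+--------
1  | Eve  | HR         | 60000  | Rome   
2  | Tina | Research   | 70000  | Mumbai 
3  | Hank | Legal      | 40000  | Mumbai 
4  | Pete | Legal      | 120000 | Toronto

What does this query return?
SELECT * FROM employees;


SELECT * returns all 4 rows with all columns

4 rows:
1, Eve, HR, 60000, Rome
2, Tina, Research, 70000, Mumbai
3, Hank, Legal, 40000, Mumbai
4, Pete, Legal, 120000, Toronto


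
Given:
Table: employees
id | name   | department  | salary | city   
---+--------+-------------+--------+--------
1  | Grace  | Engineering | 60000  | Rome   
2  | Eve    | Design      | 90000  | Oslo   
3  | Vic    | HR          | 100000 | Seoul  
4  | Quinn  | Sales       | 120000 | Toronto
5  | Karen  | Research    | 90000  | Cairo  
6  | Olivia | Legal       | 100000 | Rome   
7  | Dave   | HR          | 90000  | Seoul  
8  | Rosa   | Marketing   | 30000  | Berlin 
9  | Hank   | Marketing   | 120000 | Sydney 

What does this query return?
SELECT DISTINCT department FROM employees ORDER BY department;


All 'department' values (row order): Engineering, Design, HR, Sales, Research, Legal, HR, Marketing, Marketing
Removing duplicates leaves 7 unique value(s).

7 values:
Design
Engineering
HR
Legal
Marketing
Research
Sales


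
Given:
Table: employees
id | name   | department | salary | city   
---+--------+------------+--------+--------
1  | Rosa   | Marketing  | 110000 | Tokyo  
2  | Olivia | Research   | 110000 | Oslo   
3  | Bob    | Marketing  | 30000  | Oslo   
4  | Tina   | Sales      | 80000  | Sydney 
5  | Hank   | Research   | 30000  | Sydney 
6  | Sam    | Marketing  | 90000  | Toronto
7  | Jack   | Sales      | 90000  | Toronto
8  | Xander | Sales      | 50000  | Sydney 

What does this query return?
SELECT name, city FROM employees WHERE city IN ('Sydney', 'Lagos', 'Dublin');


Filtering: city IN ('Sydney', 'Lagos', 'Dublin')
Matching: 3 rows

3 rows:
Tina, Sydney
Hank, Sydney
Xander, Sydney


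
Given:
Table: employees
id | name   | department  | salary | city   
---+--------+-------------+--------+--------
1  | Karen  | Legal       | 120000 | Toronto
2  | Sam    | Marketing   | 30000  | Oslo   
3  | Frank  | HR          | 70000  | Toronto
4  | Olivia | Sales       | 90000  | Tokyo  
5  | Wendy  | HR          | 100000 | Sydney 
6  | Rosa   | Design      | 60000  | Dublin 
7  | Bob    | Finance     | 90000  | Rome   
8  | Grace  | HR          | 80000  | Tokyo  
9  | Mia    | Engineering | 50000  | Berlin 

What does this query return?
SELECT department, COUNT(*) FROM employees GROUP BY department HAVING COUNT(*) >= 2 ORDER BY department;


Groups with count >= 2:
  HR: 3 -> PASS
  Design: 1 -> filtered out
  Engineering: 1 -> filtered out
  Finance: 1 -> filtered out
  Legal: 1 -> filtered out
  Marketing: 1 -> filtered out
  Sales: 1 -> filtered out


1 groups:
HR, 3


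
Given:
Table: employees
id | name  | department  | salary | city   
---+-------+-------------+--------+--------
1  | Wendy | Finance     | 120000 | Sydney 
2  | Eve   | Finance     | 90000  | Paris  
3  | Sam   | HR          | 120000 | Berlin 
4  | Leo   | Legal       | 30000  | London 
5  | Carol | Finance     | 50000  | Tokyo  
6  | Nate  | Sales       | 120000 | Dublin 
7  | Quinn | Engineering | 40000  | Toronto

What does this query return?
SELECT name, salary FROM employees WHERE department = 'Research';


Filtering: department = 'Research'
Matching rows: 0

Empty result set (0 rows)


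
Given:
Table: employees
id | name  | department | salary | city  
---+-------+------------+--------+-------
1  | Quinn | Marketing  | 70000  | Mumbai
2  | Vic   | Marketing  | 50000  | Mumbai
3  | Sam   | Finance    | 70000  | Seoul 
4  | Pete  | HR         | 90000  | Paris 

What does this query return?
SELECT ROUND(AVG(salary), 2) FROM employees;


SUM(salary) = 280000
COUNT = 4
ROUND(AVG, 2) = ROUND(280000 / 4, 2) = 70000.0

70000.0


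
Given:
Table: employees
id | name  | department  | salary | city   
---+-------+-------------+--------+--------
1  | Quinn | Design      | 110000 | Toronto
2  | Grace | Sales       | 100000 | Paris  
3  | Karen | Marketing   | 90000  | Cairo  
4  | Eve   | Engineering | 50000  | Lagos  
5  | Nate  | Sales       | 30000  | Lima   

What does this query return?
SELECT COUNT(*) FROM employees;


COUNT(*) counts all rows

5


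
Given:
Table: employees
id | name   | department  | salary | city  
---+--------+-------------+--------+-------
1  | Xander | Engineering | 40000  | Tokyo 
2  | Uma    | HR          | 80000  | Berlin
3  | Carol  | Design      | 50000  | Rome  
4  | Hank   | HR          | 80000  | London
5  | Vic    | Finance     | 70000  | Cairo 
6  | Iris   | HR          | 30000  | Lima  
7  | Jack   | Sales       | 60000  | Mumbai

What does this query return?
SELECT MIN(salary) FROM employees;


Salaries: 40000, 80000, 50000, 80000, 70000, 30000, 60000
MIN = 30000

30000


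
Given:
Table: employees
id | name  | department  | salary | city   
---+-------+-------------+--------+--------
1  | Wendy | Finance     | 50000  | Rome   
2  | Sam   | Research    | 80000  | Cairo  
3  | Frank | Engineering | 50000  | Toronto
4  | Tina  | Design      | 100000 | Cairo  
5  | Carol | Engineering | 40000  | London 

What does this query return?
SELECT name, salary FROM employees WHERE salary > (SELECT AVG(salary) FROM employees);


Subquery: AVG(salary) = 64000.0
Filtering: salary > 64000.0
  Sam (80000) -> MATCH
  Tina (100000) -> MATCH


2 rows:
Sam, 80000
Tina, 100000


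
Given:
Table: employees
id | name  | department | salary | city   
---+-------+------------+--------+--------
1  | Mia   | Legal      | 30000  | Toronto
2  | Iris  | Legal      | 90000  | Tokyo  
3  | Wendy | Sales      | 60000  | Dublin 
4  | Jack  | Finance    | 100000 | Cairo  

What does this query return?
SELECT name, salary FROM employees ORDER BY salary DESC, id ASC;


Sorting by salary DESC, then id ASC for ties

4 rows:
Jack, 100000
Iris, 90000
Wendy, 60000
Mia, 30000


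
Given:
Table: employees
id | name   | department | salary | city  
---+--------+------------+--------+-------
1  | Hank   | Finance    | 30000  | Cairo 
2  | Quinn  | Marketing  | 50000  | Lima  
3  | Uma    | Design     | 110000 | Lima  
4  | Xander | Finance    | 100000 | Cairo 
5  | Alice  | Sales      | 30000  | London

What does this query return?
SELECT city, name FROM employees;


Projecting columns: city, name

5 rows:
Cairo, Hank
Lima, Quinn
Lima, Uma
Cairo, Xander
London, Alice


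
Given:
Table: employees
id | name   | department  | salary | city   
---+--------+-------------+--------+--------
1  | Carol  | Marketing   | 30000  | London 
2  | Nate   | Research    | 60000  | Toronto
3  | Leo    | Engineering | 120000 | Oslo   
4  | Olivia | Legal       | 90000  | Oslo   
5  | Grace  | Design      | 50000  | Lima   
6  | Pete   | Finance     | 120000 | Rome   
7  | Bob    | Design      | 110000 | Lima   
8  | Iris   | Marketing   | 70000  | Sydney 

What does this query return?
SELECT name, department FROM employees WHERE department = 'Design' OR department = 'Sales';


Filtering: department = 'Design' OR 'Sales'
Matching: 2 rows

2 rows:
Grace, Design
Bob, Design


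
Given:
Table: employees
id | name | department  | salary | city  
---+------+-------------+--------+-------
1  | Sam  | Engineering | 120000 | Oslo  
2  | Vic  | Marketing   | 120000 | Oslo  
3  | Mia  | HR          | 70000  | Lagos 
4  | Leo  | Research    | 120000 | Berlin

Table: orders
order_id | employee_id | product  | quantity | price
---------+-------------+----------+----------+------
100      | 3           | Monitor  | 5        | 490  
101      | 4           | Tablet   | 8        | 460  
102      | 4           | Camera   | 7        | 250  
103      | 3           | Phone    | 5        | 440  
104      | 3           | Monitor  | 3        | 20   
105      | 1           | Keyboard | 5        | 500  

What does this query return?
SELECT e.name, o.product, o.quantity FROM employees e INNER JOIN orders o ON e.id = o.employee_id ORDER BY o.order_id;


Joining employees.id = orders.employee_id:
  employee Mia (id=3) -> order Monitor
  employee Leo (id=4) -> order Tablet
  employee Leo (id=4) -> order Camera
  employee Mia (id=3) -> order Phone
  employee Mia (id=3) -> order Monitor
  employee Sam (id=1) -> order Keyboard


6 rows:
Mia, Monitor, 5
Leo, Tablet, 8
Leo, Camera, 7
Mia, Phone, 5
Mia, Monitor, 3
Sam, Keyboard, 5


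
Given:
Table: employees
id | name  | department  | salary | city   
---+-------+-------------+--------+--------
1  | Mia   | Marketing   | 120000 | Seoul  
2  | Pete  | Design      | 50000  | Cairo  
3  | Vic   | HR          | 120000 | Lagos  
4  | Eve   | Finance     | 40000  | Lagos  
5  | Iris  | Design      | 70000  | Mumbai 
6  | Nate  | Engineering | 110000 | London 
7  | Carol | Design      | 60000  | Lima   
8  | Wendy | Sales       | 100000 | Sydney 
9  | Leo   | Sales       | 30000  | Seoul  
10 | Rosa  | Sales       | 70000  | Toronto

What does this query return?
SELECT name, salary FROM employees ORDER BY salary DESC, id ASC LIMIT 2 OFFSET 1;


Sort by salary DESC (id ASC tiebreak), then skip 1 and take 2
Rows 2 through 3

2 rows:
Vic, 120000
Nate, 110000


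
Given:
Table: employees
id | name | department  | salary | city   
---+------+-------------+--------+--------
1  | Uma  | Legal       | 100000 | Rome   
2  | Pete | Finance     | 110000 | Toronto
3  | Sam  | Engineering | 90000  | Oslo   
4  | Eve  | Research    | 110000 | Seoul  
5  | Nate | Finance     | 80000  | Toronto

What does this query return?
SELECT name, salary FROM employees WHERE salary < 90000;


Filtering: salary < 90000
Matching: 1 rows

1 rows:
Nate, 80000


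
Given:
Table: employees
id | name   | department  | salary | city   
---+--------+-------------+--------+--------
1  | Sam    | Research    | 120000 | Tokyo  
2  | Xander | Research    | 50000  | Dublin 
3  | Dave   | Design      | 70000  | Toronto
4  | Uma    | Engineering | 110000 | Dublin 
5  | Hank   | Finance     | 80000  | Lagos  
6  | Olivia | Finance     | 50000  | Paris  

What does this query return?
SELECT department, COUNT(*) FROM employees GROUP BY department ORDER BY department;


Assigning each row to its department group:
  Sam -> Research
  Xander -> Research
  Dave -> Design
  Uma -> Engineering
  Hank -> Finance
  Olivia -> Finance


4 groups:
Design, 1
Engineering, 1
Finance, 2
Research, 2


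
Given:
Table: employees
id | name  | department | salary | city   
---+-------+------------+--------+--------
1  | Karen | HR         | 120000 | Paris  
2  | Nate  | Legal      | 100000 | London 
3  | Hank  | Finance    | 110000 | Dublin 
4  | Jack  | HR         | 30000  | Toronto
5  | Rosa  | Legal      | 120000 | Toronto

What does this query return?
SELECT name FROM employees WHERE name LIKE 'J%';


LIKE 'J%' matches names starting with 'J'
Matching: 1

1 rows:
Jack


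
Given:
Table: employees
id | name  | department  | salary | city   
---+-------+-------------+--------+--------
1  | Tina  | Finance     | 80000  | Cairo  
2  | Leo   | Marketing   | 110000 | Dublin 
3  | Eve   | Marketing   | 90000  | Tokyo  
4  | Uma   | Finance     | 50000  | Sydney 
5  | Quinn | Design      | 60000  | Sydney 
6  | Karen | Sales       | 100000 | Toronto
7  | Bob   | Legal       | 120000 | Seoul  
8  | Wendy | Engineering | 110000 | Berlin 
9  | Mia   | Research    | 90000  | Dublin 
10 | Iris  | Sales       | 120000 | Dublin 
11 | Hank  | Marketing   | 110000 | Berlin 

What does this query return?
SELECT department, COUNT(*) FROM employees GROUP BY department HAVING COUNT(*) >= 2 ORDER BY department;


Groups with count >= 2:
  Finance: 2 -> PASS
  Marketing: 3 -> PASS
  Sales: 2 -> PASS
  Design: 1 -> filtered out
  Engineering: 1 -> filtered out
  Legal: 1 -> filtered out
  Research: 1 -> filtered out


3 groups:
Finance, 2
Marketing, 3
Sales, 2


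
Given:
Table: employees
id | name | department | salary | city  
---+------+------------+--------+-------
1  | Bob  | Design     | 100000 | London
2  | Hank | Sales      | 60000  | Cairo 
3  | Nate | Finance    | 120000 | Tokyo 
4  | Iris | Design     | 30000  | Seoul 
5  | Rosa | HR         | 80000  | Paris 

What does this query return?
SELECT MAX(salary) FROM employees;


Salaries: 100000, 60000, 120000, 30000, 80000
MAX = 120000

120000


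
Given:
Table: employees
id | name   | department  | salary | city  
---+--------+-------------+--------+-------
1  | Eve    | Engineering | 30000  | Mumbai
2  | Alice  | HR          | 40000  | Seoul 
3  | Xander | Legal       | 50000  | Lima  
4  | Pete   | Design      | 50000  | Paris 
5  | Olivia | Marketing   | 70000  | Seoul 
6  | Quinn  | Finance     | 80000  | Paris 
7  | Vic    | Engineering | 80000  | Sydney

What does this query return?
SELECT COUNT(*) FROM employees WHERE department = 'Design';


Counting rows where department = 'Design'
  Pete -> MATCH


1


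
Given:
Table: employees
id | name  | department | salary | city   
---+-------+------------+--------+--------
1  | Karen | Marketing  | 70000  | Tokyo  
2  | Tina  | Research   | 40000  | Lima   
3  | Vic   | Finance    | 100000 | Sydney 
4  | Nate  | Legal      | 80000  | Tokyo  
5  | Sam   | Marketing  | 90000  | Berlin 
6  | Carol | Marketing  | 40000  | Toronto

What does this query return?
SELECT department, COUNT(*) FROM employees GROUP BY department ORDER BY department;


Assigning each row to its department group:
  Karen -> Marketing
  Tina -> Research
  Vic -> Finance
  Nate -> Legal
  Sam -> Marketing
  Carol -> Marketing


4 groups:
Finance, 1
Legal, 1
Marketing, 3
Research, 1
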